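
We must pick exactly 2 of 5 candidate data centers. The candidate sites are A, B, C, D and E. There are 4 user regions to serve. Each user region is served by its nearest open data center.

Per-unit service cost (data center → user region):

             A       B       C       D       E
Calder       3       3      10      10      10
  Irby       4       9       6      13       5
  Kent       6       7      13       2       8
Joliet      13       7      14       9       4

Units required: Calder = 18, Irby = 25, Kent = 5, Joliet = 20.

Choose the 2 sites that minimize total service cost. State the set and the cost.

With exactly 2 open, each user region uses its cheapest among the chosen.
{A, E}: Calder→A 3·18=54, Irby→A 4·25=100, Kent→A 6·5=30, Joliet→E 4·20=80. Service cost 264.
{B, E}: service cost 294
{A, B}: service cost 324
Among all 10 size-2 choices, {A, E} is lowest.

Choose A and E; total service cost 264.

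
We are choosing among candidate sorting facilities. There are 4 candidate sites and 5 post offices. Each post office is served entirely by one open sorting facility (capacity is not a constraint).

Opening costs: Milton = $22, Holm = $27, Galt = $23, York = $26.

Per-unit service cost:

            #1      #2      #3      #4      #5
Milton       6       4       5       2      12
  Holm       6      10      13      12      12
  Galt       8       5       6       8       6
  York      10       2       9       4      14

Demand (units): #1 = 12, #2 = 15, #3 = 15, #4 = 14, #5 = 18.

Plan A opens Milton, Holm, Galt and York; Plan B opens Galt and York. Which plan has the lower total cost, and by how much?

Plan A: {Milton, Holm, Galt, York}: #1→Milton 6·12=72, #2→York 2·15=30, #3→Milton 5·15=75, #4→Milton 2·14=28, #5→Galt 6·18=108. Service 313; fixed 98; total 411.
Plan B: {Galt, York}: #1→Galt 8·12=96, #2→York 2·15=30, #3→Galt 6·15=90, #4→York 4·14=56, #5→Galt 6·18=108. Service 380; fixed 49; total 429.
Difference: |411 − 429| = 18.

Plan A is cheaper by 18.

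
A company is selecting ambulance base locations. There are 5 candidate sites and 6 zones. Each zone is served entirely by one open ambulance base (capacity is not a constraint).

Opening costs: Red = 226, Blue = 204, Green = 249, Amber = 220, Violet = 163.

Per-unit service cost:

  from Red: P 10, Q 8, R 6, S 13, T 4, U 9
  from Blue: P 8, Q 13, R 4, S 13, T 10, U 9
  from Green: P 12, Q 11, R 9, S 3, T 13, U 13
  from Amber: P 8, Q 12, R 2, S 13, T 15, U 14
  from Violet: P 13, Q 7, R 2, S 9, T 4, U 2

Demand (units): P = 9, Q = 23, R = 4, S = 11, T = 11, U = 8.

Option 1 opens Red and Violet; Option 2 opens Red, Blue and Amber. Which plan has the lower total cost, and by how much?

Option 1: {Red, Violet}: P→Red 10·9=90, Q→Violet 7·23=161, R→Violet 2·4=8, S→Violet 9·11=99, T→Red 4·11=44, U→Violet 2·8=16. Service 418; fixed 389; total 807.
Option 2: {Red, Blue, Amber}: P→Blue 8·9=72, Q→Red 8·23=184, R→Amber 2·4=8, S→Red 13·11=143, T→Red 4·11=44, U→Red 9·8=72. Service 523; fixed 650; total 1173.
Difference: |807 − 1173| = 366.

Option 1 is cheaper by 366.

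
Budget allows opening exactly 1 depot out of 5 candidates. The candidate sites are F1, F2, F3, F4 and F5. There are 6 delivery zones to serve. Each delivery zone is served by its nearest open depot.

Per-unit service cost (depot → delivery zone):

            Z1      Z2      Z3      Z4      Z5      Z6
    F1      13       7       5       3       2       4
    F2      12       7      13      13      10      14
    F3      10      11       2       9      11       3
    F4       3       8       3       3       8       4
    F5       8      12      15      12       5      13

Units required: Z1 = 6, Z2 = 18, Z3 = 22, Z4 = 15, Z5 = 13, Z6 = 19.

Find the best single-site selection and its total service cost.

Choose F4 only; total service cost 453.

With exactly 1 open, each delivery zone uses its cheapest among the chosen.
{F4}: Z1→F4 3·6=18, Z2→F4 8·18=144, Z3→F4 3·22=66, Z4→F4 3·15=45, Z5→F4 8·13=104, Z6→F4 4·19=76. Service cost 453.
{F1}: service cost 461
{F3}: service cost 637
Among all 5 size-1 choices, {F4} is lowest.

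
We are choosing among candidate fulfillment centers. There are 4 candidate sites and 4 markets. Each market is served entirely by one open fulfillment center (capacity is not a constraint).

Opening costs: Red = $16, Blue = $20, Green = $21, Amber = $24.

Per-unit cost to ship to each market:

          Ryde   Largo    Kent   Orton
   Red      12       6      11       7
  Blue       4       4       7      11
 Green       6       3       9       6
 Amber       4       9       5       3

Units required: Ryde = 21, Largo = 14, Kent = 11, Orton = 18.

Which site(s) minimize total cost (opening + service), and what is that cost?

Open Green and Amber; minimum total cost 280.

For any fixed open set, each market goes to its cheapest open site; total = fixed + service.
{Green, Amber}: Ryde→Amber 4·21=84, Largo→Green 3·14=42, Kent→Amber 5·11=55, Orton→Amber 3·18=54. Service 235; fixed 45; total 280.
{Blue, Amber}: Ryde→Blue 4·21=84, Largo→Blue 4·14=56, Kent→Amber 5·11=55, Orton→Amber 3·18=54. Service 249; fixed 44; total 293.
{Red, Green, Amber}: Ryde→Amber 4·21=84, Largo→Green 3·14=42, Kent→Amber 5·11=55, Orton→Amber 3·18=54. Service 235; fixed 61; total 296.
{Red, Blue, Green, Amber}: service 235 + fixed 81 = 316
(All 15 nonempty subsets were checked; Green and Amber is lowest.)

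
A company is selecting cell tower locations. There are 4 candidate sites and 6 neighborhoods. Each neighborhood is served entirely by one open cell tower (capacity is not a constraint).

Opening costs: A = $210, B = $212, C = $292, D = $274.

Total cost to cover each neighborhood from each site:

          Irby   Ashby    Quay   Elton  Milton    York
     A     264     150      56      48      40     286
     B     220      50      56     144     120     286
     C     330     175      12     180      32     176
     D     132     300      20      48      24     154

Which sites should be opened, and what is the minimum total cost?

For any fixed open set, each neighborhood goes to its cheapest open site; total = fixed + service.
{B, D}: Irby→D 132, Ashby→B 50, Quay→D 20, Elton→D 48, Milton→D 24, York→D 154. Service 428; fixed 486; total 914.
{D}: service 678 + fixed 274 = 952
{A, D}: Irby→D 132, Ashby→A 150, Quay→D 20, Elton→A 48, Milton→D 24, York→D 154. Service 528; fixed 484; total 1012.
{A, B, C, D}: Irby→D 132, Ashby→B 50, Quay→C 12, Elton→A 48, Milton→D 24, York→D 154. Service 420; fixed 988; total 1408.
No other subset beats 914.

Open B and D; minimum total cost 914.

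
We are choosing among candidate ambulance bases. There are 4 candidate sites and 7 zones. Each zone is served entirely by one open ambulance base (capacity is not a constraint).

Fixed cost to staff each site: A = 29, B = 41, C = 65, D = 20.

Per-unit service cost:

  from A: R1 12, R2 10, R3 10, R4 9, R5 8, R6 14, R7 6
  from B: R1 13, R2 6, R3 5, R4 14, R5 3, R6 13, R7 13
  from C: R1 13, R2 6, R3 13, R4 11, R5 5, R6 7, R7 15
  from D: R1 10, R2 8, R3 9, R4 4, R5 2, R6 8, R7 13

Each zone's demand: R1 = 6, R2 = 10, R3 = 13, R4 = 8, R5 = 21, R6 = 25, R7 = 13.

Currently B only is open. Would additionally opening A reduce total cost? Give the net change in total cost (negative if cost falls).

Yes — net change −108 (cost falls by 108).

Current service cost with {B}: 872.
Adding A: each zone re-picks its cheapest; new service cost 735, saving 137.
Extra fixed cost: 29. Net change = 29 − 137 = -108.
(Totals: 913 → 805.)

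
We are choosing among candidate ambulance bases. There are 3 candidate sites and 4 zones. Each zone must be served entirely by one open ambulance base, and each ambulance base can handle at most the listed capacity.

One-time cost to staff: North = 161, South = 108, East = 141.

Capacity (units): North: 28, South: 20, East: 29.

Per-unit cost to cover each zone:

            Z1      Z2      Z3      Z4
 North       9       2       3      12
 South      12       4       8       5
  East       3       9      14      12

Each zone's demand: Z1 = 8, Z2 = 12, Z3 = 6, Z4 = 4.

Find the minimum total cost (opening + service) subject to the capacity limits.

Open {North, South}: Z1→North 9·8=72, Z2→North 2·12=24, Z3→North 3·6=18, Z4→South 5·4=20.
Loads: North carries 26/28, South carries 4/20. Service 134; fixed 269; total 403.
Next best feasible plan costs 416.

Minimum total cost: 403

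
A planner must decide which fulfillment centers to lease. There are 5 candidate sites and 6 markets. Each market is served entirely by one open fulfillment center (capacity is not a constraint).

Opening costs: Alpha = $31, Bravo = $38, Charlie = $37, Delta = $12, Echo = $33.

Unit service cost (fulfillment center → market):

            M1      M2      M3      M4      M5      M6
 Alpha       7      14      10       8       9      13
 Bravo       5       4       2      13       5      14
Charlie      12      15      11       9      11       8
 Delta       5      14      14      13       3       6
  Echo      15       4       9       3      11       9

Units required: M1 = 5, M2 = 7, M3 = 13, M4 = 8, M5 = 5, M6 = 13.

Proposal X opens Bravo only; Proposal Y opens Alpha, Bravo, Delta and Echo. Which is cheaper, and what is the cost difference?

Proposal X: {Bravo}: M1→Bravo 5·5=25, M2→Bravo 4·7=28, M3→Bravo 2·13=26, M4→Bravo 13·8=104, M5→Bravo 5·5=25, M6→Bravo 14·13=182. Service 390; fixed 38; total 428.
Proposal Y: {Alpha, Bravo, Delta, Echo}: M1→Bravo 5·5=25, M2→Bravo 4·7=28, M3→Bravo 2·13=26, M4→Echo 3·8=24, M5→Delta 3·5=15, M6→Delta 6·13=78. Service 196; fixed 114; total 310.
Difference: |428 − 310| = 118.

Proposal Y is cheaper by 118.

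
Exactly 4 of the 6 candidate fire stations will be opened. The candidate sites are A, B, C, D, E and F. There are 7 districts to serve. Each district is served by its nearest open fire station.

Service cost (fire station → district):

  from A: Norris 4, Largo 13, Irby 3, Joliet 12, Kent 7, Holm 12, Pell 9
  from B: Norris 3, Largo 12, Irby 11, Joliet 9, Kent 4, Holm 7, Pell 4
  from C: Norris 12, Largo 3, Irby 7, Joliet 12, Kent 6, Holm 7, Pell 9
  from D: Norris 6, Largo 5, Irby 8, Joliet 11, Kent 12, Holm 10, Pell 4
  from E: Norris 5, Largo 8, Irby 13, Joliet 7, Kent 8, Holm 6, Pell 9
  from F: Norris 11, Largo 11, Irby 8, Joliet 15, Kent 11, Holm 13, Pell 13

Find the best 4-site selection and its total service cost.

With exactly 4 open, each district uses its cheapest among the chosen.
{A, B, C, E}: Norris→B 3, Largo→C 3, Irby→A 3, Joliet→E 7, Kent→B 4, Holm→E 6, Pell→B 4. Service cost 30.
{A, B, D, E}: service cost 32
{A, B, C, D}: service cost 33
Among all 15 size-4 choices, {A, B, C, E} is lowest.

Choose A, B, C and E; total service cost 30.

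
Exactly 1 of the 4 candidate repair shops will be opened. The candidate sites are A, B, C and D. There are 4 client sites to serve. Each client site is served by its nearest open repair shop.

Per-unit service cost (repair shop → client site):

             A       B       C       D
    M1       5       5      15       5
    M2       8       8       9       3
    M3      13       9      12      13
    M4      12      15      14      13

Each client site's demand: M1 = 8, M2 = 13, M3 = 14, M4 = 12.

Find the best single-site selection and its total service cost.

Choose D only; total service cost 417.

With exactly 1 open, each client site uses its cheapest among the chosen.
{D}: M1→D 5·8=40, M2→D 3·13=39, M3→D 13·14=182, M4→D 13·12=156. Service cost 417.
{B}: service cost 450
{A}: service cost 470
Among all 4 size-1 choices, {D} is lowest.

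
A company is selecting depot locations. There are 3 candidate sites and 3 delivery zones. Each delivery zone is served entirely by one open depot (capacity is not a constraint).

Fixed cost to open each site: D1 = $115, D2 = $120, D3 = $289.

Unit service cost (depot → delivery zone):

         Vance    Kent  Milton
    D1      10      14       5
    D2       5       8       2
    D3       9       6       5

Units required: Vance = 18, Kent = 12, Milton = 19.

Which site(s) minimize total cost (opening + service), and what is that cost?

Open D2 only; minimum total cost 344.

For any fixed open set, each delivery zone goes to its cheapest open site; total = fixed + service.
{D2}: Vance→D2 5·18=90, Kent→D2 8·12=96, Milton→D2 2·19=38. Service 224; fixed 120; total 344.
{D1, D2}: service 224 + fixed 235 = 459
{D1}: Vance→D1 10·18=180, Kent→D1 14·12=168, Milton→D1 5·19=95. Service 443; fixed 115; total 558.
{D1, D2, D3}: service 200 + fixed 524 = 724
No other subset beats 344.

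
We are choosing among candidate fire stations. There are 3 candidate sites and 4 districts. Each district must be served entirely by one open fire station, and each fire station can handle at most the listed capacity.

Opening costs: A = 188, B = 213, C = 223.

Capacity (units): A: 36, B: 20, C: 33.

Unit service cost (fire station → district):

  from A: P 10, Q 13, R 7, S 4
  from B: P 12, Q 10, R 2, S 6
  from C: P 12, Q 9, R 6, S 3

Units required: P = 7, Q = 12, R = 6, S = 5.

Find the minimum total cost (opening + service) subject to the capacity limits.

Open {C}: P→C 12·7=84, Q→C 9·12=108, R→C 6·6=36, S→C 3·5=15.
Loads: C carries 30/33. Service 243; fixed 223; total 466.
Next best feasible plan costs 476.

Minimum total cost: 466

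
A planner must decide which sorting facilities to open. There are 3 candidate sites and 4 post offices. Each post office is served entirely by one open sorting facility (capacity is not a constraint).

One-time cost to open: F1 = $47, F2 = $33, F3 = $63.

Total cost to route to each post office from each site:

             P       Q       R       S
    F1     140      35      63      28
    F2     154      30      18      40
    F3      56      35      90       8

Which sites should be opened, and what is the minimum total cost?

Open F2 and F3; minimum total cost 208.

For any fixed open set, each post office goes to its cheapest open site; total = fixed + service.
{F2, F3}: P→F3 56, Q→F2 30, R→F2 18, S→F3 8. Service 112; fixed 96; total 208.
{F3}: service 189 + fixed 63 = 252
{F1, F2, F3}: service 112 + fixed 143 = 255
{F2}: service 242 + fixed 33 = 275
No other subset beats 208.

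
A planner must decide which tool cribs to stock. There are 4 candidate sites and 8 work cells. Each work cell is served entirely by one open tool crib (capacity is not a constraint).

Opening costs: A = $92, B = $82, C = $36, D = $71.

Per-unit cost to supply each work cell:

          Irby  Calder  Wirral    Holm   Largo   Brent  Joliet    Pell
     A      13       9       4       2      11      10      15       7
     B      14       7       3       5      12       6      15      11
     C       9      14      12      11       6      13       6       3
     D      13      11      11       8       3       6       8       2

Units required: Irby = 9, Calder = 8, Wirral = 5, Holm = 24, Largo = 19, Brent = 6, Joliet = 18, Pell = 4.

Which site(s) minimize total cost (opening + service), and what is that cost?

For any fixed open set, each work cell goes to its cheapest open site; total = fixed + service.
{A, C, D}: Irby→C 9·9=81, Calder→A 9·8=72, Wirral→A 4·5=20, Holm→A 2·24=48, Largo→D 3·19=57, Brent→D 6·6=36, Joliet→C 6·18=108, Pell→D 2·4=8. Service 430; fixed 199; total 629.
{A, C}: service 515 + fixed 128 = 643
{B, C}: service 542 + fixed 118 = 660
{A, B, C, D}: service 409 + fixed 281 = 690
No other subset beats 629.

Open A, C and D; minimum total cost 629.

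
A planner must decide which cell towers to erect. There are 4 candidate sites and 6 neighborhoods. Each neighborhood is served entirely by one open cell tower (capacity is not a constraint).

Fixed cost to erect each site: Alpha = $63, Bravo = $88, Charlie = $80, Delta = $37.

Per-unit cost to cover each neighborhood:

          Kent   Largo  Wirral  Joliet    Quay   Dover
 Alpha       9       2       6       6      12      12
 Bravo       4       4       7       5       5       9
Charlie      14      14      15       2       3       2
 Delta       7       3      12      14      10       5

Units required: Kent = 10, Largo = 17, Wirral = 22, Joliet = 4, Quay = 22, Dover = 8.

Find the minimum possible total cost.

Minimum total cost: 489

For any fixed open set, each neighborhood goes to its cheapest open site; total = fixed + service.
{Alpha, Charlie}: Kent→Alpha 9·10=90, Largo→Alpha 2·17=34, Wirral→Alpha 6·22=132, Joliet→Charlie 2·4=8, Quay→Charlie 3·22=66, Dover→Charlie 2·8=16. Service 346; fixed 143; total 489.
{Alpha, Charlie, Delta}: service 326 + fixed 180 = 506
{Bravo, Charlie}: service 352 + fixed 168 = 520
{Alpha, Bravo, Charlie, Delta}: service 296 + fixed 268 = 564
No other subset beats 489.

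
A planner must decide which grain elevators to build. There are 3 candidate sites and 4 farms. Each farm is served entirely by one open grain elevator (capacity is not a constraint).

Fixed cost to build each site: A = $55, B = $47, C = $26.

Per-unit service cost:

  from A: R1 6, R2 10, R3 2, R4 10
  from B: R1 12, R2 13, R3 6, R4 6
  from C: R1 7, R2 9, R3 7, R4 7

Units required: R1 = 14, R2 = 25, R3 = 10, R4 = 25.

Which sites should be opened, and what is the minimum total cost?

Open A and C; minimum total cost 585.

For any fixed open set, each farm goes to its cheapest open site; total = fixed + service.
{A, C}: R1→A 6·14=84, R2→C 9·25=225, R3→A 2·10=20, R4→C 7·25=175. Service 504; fixed 81; total 585.
{C}: service 568 + fixed 26 = 594
{A, B}: service 504 + fixed 102 = 606
{A, B, C}: service 479 + fixed 128 = 607
No other subset beats 585.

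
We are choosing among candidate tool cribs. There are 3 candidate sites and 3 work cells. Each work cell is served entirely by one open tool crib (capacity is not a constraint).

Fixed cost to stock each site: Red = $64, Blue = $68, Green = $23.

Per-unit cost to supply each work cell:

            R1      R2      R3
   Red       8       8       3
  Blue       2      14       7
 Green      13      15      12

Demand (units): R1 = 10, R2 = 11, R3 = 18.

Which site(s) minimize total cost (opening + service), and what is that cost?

Open Red only; minimum total cost 286.

For any fixed open set, each work cell goes to its cheapest open site; total = fixed + service.
{Red}: R1→Red 8·10=80, R2→Red 8·11=88, R3→Red 3·18=54. Service 222; fixed 64; total 286.
{Red, Blue}: service 162 + fixed 132 = 294
{Red, Green}: service 222 + fixed 87 = 309
{Red, Blue, Green}: R1→Blue 2·10=20, R2→Red 8·11=88, R3→Red 3·18=54. Service 162; fixed 155; total 317.
No other subset beats 286.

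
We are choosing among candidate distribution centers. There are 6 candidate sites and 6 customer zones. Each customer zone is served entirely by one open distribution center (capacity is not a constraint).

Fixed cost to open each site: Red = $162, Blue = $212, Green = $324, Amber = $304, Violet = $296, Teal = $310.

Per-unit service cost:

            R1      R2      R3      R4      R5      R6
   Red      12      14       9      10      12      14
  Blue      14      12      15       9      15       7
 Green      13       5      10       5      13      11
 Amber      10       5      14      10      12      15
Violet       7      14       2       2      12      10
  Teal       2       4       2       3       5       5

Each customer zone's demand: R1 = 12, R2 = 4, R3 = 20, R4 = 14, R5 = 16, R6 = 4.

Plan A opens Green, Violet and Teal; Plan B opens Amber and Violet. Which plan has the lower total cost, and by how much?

Plan A: {Green, Violet, Teal}: R1→Teal 2·12=24, R2→Teal 4·4=16, R3→Violet 2·20=40, R4→Violet 2·14=28, R5→Teal 5·16=80, R6→Teal 5·4=20. Service 208; fixed 930; total 1138.
Plan B: {Amber, Violet}: R1→Violet 7·12=84, R2→Amber 5·4=20, R3→Violet 2·20=40, R4→Violet 2·14=28, R5→Amber 12·16=192, R6→Violet 10·4=40. Service 404; fixed 600; total 1004.
Difference: |1138 − 1004| = 134.

Plan B is cheaper by 134.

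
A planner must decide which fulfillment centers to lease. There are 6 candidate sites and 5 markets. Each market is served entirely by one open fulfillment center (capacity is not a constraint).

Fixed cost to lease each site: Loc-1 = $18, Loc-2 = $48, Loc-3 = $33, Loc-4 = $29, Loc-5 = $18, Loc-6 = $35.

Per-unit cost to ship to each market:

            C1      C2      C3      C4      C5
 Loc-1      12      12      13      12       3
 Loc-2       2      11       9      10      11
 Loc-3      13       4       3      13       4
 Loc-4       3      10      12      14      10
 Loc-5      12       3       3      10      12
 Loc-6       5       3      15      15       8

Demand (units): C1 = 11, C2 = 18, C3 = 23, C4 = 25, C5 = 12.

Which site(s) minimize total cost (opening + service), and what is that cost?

For any fixed open set, each market goes to its cheapest open site; total = fixed + service.
{Loc-1, Loc-4, Loc-5}: C1→Loc-4 3·11=33, C2→Loc-5 3·18=54, C3→Loc-5 3·23=69, C4→Loc-5 10·25=250, C5→Loc-1 3·12=36. Service 442; fixed 65; total 507.
{Loc-1, Loc-2, Loc-5}: service 431 + fixed 84 = 515
{Loc-3, Loc-4, Loc-5}: C1→Loc-4 3·11=33, C2→Loc-5 3·18=54, C3→Loc-3 3·23=69, C4→Loc-5 10·25=250, C5→Loc-3 4·12=48. Service 454; fixed 80; total 534.
{Loc-1, Loc-2, Loc-3, Loc-4, Loc-5, Loc-6}: C1→Loc-2 2·11=22, C2→Loc-5 3·18=54, C3→Loc-3 3·23=69, C4→Loc-2 10·25=250, C5→Loc-1 3·12=36. Service 431; fixed 181; total 612.
No other subset beats 507.

Open Loc-1, Loc-4 and Loc-5; minimum total cost 507.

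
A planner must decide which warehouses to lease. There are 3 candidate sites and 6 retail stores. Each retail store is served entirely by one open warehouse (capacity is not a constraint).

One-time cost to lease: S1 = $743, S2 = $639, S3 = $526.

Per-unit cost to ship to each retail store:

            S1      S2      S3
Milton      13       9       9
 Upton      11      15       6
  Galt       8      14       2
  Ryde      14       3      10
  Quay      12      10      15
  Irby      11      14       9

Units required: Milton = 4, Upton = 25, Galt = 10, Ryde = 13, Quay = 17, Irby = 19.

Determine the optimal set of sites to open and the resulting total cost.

For any fixed open set, each retail store goes to its cheapest open site; total = fixed + service.
{S3}: Milton→S3 9·4=36, Upton→S3 6·25=150, Galt→S3 2·10=20, Ryde→S3 10·13=130, Quay→S3 15·17=255, Irby→S3 9·19=171. Service 762; fixed 526; total 1288.
{S2}: service 1026 + fixed 639 = 1665
{S1}: service 1002 + fixed 743 = 1745
{S1, S2, S3}: Milton→S2 9·4=36, Upton→S3 6·25=150, Galt→S3 2·10=20, Ryde→S2 3·13=39, Quay→S2 10·17=170, Irby→S3 9·19=171. Service 586; fixed 1908; total 2494.
(All 7 nonempty subsets were checked; S3 only is lowest.)

Open S3 only; minimum total cost 1288.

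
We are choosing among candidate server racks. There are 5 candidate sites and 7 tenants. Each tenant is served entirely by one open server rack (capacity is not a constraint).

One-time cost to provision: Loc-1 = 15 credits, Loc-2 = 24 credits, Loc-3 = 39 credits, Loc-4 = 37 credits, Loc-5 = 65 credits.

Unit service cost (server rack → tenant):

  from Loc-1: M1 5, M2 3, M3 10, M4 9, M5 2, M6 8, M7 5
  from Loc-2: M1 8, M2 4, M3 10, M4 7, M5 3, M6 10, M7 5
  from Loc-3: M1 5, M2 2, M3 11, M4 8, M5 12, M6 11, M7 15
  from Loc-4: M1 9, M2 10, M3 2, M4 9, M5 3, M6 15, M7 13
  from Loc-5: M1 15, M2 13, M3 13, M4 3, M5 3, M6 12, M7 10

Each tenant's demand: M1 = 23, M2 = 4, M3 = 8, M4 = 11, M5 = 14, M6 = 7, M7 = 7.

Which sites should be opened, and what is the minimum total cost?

Open Loc-1, Loc-4 and Loc-5; minimum total cost 412.

For any fixed open set, each tenant goes to its cheapest open site; total = fixed + service.
{Loc-1, Loc-4, Loc-5}: M1→Loc-1 5·23=115, M2→Loc-1 3·4=12, M3→Loc-4 2·8=16, M4→Loc-5 3·11=33, M5→Loc-1 2·14=28, M6→Loc-1 8·7=56, M7→Loc-1 5·7=35. Service 295; fixed 117; total 412.
{Loc-1, Loc-4}: M1→Loc-1 5·23=115, M2→Loc-1 3·4=12, M3→Loc-4 2·8=16, M4→Loc-1 9·11=99, M5→Loc-1 2·14=28, M6→Loc-1 8·7=56, M7→Loc-1 5·7=35. Service 361; fixed 52; total 413.
{Loc-1, Loc-2, Loc-4}: service 339 + fixed 76 = 415
{Loc-1, Loc-2, Loc-3, Loc-4, Loc-5}: service 291 + fixed 180 = 471
No other subset beats 412.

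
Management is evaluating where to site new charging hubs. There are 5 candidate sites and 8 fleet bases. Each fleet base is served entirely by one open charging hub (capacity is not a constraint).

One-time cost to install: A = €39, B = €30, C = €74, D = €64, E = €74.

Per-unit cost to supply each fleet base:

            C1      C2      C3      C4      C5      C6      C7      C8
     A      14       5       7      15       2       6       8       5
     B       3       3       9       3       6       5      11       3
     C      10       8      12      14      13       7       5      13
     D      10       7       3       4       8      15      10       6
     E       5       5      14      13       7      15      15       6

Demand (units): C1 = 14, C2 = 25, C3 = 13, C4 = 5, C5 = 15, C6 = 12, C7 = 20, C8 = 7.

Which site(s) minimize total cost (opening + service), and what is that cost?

For any fixed open set, each fleet base goes to its cheapest open site; total = fixed + service.
{A, B}: C1→B 3·14=42, C2→B 3·25=75, C3→A 7·13=91, C4→B 3·5=15, C5→A 2·15=30, C6→B 5·12=60, C7→A 8·20=160, C8→B 3·7=21. Service 494; fixed 69; total 563.
{A, B, D}: C1→B 3·14=42, C2→B 3·25=75, C3→D 3·13=39, C4→B 3·5=15, C5→A 2·15=30, C6→B 5·12=60, C7→A 8·20=160, C8→B 3·7=21. Service 442; fixed 133; total 575.
{A, B, C}: service 434 + fixed 143 = 577
{A, B, C, D, E}: service 382 + fixed 281 = 663
No other subset beats 563.

Open A and B; minimum total cost 563.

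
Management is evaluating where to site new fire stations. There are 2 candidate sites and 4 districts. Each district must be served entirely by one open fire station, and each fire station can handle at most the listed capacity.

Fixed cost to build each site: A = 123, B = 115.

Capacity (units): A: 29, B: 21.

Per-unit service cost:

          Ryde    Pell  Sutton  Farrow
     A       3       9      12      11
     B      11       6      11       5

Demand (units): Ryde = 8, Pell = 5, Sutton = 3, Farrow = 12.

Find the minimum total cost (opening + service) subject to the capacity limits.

Minimum total cost: 360

Open {A}: Ryde→A 3·8=24, Pell→A 9·5=45, Sutton→A 12·3=36, Farrow→A 11·12=132.
Loads: A carries 28/29. Service 237; fixed 123; total 360.
Next best feasible plan costs 385.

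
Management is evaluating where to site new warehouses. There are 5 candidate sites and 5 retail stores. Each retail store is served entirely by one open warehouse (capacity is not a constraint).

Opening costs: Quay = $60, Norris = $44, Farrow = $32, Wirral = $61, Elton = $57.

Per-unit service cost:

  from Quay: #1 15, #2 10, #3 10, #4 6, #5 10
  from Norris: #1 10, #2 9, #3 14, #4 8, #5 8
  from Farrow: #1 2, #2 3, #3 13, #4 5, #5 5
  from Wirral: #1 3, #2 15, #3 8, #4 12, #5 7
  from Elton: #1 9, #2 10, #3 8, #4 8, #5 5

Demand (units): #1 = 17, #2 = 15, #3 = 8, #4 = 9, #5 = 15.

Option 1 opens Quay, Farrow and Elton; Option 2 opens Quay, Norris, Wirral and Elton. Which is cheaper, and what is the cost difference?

Option 1 is cheaper by 189.

Option 1: {Quay, Farrow, Elton}: #1→Farrow 2·17=34, #2→Farrow 3·15=45, #3→Elton 8·8=64, #4→Farrow 5·9=45, #5→Farrow 5·15=75. Service 263; fixed 149; total 412.
Option 2: {Quay, Norris, Wirral, Elton}: #1→Wirral 3·17=51, #2→Norris 9·15=135, #3→Wirral 8·8=64, #4→Quay 6·9=54, #5→Elton 5·15=75. Service 379; fixed 222; total 601.
Difference: |412 − 601| = 189.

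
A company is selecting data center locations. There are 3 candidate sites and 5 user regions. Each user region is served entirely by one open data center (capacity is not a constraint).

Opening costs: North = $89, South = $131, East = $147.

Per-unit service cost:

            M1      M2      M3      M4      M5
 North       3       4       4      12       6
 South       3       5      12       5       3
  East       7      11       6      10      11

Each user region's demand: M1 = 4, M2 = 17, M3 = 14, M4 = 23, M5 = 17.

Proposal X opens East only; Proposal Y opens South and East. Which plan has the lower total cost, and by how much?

Proposal Y is cheaper by 238.

Proposal X: {East}: M1→East 7·4=28, M2→East 11·17=187, M3→East 6·14=84, M4→East 10·23=230, M5→East 11·17=187. Service 716; fixed 147; total 863.
Proposal Y: {South, East}: M1→South 3·4=12, M2→South 5·17=85, M3→East 6·14=84, M4→South 5·23=115, M5→South 3·17=51. Service 347; fixed 278; total 625.
Difference: |863 − 625| = 238.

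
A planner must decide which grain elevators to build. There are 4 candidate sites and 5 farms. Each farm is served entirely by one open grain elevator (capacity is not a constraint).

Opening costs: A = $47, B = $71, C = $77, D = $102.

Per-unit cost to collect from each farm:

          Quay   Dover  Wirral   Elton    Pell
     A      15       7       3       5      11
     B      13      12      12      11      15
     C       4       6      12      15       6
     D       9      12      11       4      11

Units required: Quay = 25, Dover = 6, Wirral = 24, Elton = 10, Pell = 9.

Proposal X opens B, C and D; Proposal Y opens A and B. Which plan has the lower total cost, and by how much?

Proposal Y is cheaper by 38.

Proposal X: {B, C, D}: Quay→C 4·25=100, Dover→C 6·6=36, Wirral→D 11·24=264, Elton→D 4·10=40, Pell→C 6·9=54. Service 494; fixed 250; total 744.
Proposal Y: {A, B}: Quay→B 13·25=325, Dover→A 7·6=42, Wirral→A 3·24=72, Elton→A 5·10=50, Pell→A 11·9=99. Service 588; fixed 118; total 706.
Difference: |744 − 706| = 38.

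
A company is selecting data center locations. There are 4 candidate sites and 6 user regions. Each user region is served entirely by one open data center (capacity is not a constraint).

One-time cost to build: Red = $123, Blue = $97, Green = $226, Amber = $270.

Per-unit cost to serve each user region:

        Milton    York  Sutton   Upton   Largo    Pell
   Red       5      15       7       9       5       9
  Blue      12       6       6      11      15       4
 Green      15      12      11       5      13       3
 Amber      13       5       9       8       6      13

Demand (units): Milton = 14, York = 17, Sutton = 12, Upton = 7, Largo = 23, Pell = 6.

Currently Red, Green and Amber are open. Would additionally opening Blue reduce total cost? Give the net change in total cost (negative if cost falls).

No — net change +85 (cost rises by 85).

Current service cost with {Red, Green, Amber}: 407.
Adding Blue: each user region re-picks its cheapest; new service cost 395, saving 12.
Extra fixed cost: 97. Net change = 97 − 12 = 85.
(Totals: 1026 → 1111.)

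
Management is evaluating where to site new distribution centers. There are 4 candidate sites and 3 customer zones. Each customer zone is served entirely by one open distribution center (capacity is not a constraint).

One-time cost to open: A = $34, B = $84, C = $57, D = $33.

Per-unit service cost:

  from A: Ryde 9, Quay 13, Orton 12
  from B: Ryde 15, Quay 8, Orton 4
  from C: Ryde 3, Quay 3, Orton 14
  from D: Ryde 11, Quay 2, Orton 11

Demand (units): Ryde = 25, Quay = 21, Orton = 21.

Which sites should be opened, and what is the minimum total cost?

Open B and C; minimum total cost 363.

For any fixed open set, each customer zone goes to its cheapest open site; total = fixed + service.
{B, C}: Ryde→C 3·25=75, Quay→C 3·21=63, Orton→B 4·21=84. Service 222; fixed 141; total 363.
{B, C, D}: service 201 + fixed 174 = 375
{A, B, C}: service 222 + fixed 175 = 397
{A, B, C, D}: service 201 + fixed 208 = 409
No other subset beats 363.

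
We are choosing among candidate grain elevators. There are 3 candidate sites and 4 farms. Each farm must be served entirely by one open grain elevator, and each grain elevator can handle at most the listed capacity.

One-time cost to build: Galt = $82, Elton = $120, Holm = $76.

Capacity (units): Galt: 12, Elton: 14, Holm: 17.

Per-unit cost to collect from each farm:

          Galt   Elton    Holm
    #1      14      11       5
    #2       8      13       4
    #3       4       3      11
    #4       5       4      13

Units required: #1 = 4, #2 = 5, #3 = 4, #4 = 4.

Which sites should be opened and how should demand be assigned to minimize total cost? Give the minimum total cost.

Open {Holm}: #1→Holm 5·4=20, #2→Holm 4·5=20, #3→Holm 11·4=44, #4→Holm 13·4=52.
Loads: Holm carries 17/17. Service 136; fixed 76; total 212.
Next best feasible plan costs 234.

Minimum total cost: 212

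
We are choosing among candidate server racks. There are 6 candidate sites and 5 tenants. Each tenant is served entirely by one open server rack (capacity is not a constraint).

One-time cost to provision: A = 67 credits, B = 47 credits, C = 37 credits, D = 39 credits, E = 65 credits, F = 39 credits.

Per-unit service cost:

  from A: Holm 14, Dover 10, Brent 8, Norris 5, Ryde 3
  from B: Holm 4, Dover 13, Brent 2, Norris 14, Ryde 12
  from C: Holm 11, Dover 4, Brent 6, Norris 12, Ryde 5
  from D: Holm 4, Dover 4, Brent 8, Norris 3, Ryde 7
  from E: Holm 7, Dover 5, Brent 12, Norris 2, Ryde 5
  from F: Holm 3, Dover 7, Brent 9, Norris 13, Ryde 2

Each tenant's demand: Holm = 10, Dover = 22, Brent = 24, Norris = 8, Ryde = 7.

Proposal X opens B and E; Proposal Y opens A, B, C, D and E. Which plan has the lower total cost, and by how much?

Proposal X is cheaper by 107.

Proposal X: {B, E}: Holm→B 4·10=40, Dover→E 5·22=110, Brent→B 2·24=48, Norris→E 2·8=16, Ryde→E 5·7=35. Service 249; fixed 112; total 361.
Proposal Y: {A, B, C, D, E}: Holm→B 4·10=40, Dover→C 4·22=88, Brent→B 2·24=48, Norris→E 2·8=16, Ryde→A 3·7=21. Service 213; fixed 255; total 468.
Difference: |361 − 468| = 107.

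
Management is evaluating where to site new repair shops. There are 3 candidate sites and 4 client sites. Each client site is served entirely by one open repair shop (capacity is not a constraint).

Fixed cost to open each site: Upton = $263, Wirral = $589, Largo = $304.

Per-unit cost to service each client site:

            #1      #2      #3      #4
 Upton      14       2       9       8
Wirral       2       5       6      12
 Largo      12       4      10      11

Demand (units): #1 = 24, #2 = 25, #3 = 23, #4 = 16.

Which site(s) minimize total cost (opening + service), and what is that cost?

For any fixed open set, each client site goes to its cheapest open site; total = fixed + service.
{Upton}: #1→Upton 14·24=336, #2→Upton 2·25=50, #3→Upton 9·23=207, #4→Upton 8·16=128. Service 721; fixed 263; total 984.
{Wirral}: #1→Wirral 2·24=48, #2→Wirral 5·25=125, #3→Wirral 6·23=138, #4→Wirral 12·16=192. Service 503; fixed 589; total 1092.
{Largo}: service 794 + fixed 304 = 1098
{Upton, Wirral, Largo}: service 364 + fixed 1156 = 1520
(All 7 nonempty subsets were checked; Upton only is lowest.)

Open Upton only; minimum total cost 984.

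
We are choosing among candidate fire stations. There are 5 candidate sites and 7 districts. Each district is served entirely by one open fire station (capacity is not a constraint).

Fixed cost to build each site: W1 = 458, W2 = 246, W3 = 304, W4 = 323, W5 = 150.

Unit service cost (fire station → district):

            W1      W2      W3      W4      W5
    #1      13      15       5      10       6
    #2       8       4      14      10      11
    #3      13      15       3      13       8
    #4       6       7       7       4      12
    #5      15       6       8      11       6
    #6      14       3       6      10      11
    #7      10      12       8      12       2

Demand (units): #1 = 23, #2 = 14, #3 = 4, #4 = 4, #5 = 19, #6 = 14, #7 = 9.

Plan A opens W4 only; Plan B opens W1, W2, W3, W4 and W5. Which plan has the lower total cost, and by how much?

Plan A is cheaper by 636.

Plan A: {W4}: #1→W4 10·23=230, #2→W4 10·14=140, #3→W4 13·4=52, #4→W4 4·4=16, #5→W4 11·19=209, #6→W4 10·14=140, #7→W4 12·9=108. Service 895; fixed 323; total 1218.
Plan B: {W1, W2, W3, W4, W5}: #1→W3 5·23=115, #2→W2 4·14=56, #3→W3 3·4=12, #4→W4 4·4=16, #5→W2 6·19=114, #6→W2 3·14=42, #7→W5 2·9=18. Service 373; fixed 1481; total 1854.
Difference: |1218 − 1854| = 636.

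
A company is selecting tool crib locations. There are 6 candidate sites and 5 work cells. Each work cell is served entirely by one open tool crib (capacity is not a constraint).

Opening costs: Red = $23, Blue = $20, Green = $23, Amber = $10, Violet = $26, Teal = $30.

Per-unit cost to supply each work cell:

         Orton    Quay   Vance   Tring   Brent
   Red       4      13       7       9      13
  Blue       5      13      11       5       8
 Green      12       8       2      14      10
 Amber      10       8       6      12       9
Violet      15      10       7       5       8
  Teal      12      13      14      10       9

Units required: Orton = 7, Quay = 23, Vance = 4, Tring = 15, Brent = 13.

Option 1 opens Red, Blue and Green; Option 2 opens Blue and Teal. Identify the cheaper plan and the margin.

Option 1 is cheaper by 142.

Option 1: {Red, Blue, Green}: Orton→Red 4·7=28, Quay→Green 8·23=184, Vance→Green 2·4=8, Tring→Blue 5·15=75, Brent→Blue 8·13=104. Service 399; fixed 66; total 465.
Option 2: {Blue, Teal}: Orton→Blue 5·7=35, Quay→Blue 13·23=299, Vance→Blue 11·4=44, Tring→Blue 5·15=75, Brent→Blue 8·13=104. Service 557; fixed 50; total 607.
Difference: |465 − 607| = 142.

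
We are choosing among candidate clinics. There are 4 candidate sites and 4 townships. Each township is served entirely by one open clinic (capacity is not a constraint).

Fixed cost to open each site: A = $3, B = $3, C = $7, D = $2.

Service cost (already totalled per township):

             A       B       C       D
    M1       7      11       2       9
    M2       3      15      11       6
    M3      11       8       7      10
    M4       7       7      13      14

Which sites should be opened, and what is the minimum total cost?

Open A and C; minimum total cost 29.

For any fixed open set, each township goes to its cheapest open site; total = fixed + service.
{A, C}: M1→C 2, M2→A 3, M3→C 7, M4→A 7. Service 19; fixed 10; total 29.
{A}: service 28 + fixed 3 = 31
{A, B}: service 25 + fixed 6 = 31
{A, B, C, D}: M1→C 2, M2→A 3, M3→C 7, M4→A 7. Service 19; fixed 15; total 34.
No other subset beats 29.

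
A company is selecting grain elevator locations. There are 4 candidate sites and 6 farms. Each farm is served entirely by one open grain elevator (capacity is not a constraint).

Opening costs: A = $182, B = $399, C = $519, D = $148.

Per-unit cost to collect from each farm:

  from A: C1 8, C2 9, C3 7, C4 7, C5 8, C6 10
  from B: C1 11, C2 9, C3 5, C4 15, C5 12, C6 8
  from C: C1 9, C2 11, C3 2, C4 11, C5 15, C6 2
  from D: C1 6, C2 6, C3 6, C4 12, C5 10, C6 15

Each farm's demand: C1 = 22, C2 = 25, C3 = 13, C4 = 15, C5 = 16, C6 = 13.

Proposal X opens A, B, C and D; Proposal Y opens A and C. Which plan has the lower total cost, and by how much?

Proposal X: {A, B, C, D}: C1→D 6·22=132, C2→D 6·25=150, C3→C 2·13=26, C4→A 7·15=105, C5→A 8·16=128, C6→C 2·13=26. Service 567; fixed 1248; total 1815.
Proposal Y: {A, C}: C1→A 8·22=176, C2→A 9·25=225, C3→C 2·13=26, C4→A 7·15=105, C5→A 8·16=128, C6→C 2·13=26. Service 686; fixed 701; total 1387.
Difference: |1815 − 1387| = 428.

Proposal Y is cheaper by 428.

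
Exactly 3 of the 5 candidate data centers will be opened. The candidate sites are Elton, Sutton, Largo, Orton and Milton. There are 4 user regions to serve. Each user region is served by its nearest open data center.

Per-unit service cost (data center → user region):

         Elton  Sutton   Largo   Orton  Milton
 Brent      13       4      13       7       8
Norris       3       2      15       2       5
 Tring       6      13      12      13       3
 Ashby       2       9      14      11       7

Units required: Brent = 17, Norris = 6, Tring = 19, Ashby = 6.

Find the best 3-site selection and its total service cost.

Choose Elton, Sutton and Milton; total service cost 149.

With exactly 3 open, each user region uses its cheapest among the chosen.
{Elton, Sutton, Milton}: Brent→Sutton 4·17=68, Norris→Sutton 2·6=12, Tring→Milton 3·19=57, Ashby→Elton 2·6=12. Service cost 149.
{Sutton, Largo, Milton}: service cost 179
{Sutton, Orton, Milton}: service cost 179
Among all 10 size-3 choices, {Elton, Sutton, Milton} is lowest.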